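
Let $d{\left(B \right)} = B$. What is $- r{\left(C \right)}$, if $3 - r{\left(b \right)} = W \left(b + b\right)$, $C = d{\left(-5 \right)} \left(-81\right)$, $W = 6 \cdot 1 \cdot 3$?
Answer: $14577$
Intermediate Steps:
$W = 18$ ($W = 6 \cdot 3 = 18$)
$C = 405$ ($C = \left(-5\right) \left(-81\right) = 405$)
$r{\left(b \right)} = 3 - 36 b$ ($r{\left(b \right)} = 3 - 18 \left(b + b\right) = 3 - 18 \cdot 2 b = 3 - 36 b$)
$- r{\left(C \right)} = - (3 - 14580) = \left(-1\right) \left(-14577\right) = 14577$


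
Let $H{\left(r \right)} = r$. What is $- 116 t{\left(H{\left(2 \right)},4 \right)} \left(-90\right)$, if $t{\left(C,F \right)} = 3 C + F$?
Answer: $104400$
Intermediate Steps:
$t{\left(C,F \right)} = F + 3 C$
$- 116 t{\left(H{\left(2 \right)},4 \right)} \left(-90\right) = - 116 \left(4 + 3 \cdot 2\right) \left(-90\right) = - 116 \left(4 + 6\right) \left(-90\right) = \left(-116\right) 10 \left(-90\right) = \left(-1160\right) \left(-90\right) = 104400$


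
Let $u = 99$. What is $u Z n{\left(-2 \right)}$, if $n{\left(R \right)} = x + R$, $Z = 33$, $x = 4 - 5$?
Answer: $-9801$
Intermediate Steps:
$x = -1$ ($x = 4 - 5 = -1$)
$n{\left(R \right)} = -1 + R$
$u Z n{\left(-2 \right)} = 99 \cdot 33 \left(-1 - 2\right) = 3267 \left(-3\right) = -9801$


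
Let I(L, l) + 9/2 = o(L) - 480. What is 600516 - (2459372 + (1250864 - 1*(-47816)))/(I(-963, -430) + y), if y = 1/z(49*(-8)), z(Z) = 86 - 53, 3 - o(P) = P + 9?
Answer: 18480261060/31187 ≈ 5.9256e+5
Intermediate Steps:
o(P) = -6 - P (o(P) = 3 - (P + 9) = 3 - (9 + P) = 3 + (-9 - P) = -6 - P)
I(L, l) = -981/2 - L (I(L, l) = -9/2 + ((-6 - L) - 480) = -9/2 + (-486 - L) = -981/2 - L)
z(Z) = 33
y = 1/33 ≈ 0.030303
600516 - (2459372 + (1250864 - 1*(-47816)))/(I(-963, -430) + y) = 600516 - (2459372 + (1250864 - 1*(-47816)))/((-981/2 - 1*(-963)) + 1/33) = 600516 - (2459372 + (1250864 + 47816))/((-981/2 + 963) + 1/33) = 600516 - (2459372 + 1298680)/(945/2 + 1/33) = 600516 - 3758052/31187/66 = 600516 - 3758052*66/31187 = 600516 - 1*248031432/31187 = 600516 - 248031432/31187 = 18480261060/31187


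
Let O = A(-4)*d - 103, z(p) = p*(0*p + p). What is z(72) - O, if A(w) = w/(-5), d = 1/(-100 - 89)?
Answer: 4996219/945 ≈ 5287.0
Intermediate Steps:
d = -1/189 (d = 1/(-189) = -1/189 ≈ -0.0052910)
z(p) = p² (z(p) = p*(0 + p) = p*p = p²)
A(w) = -w/5 (A(w) = w*(-⅕) = -w/5)
O = -97339/945 (O = -⅕*(-4)*(-1/189) - 103 = (⅘)*(-1/189) - 103 = -4/945 - 103 = -97339/945 ≈ -103.00)
z(72) - O = 72² - 1*(-97339/945) = 5184 + 97339/945 = 4996219/945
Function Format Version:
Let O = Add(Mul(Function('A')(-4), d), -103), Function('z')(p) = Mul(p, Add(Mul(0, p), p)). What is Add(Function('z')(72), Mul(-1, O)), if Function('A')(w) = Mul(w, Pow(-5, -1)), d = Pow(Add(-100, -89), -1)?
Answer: Rational(4996219, 945) ≈ 5287.0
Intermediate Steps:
d = Rational(-1, 189) (d = Pow(-189, -1) = Rational(-1, 189) ≈ -0.0052910)
Function('z')(p) = Pow(p, 2) (Function('z')(p) = Mul(p, Add(0, p)) = Mul(p, p) = Pow(p, 2))
Function('A')(w) = Mul(Rational(-1, 5), w) (Function('A')(w) = Mul(w, Rational(-1, 5)) = Mul(Rational(-1, 5), w))
O = Rational(-97339, 945) (O = Add(Mul(Mul(Rational(-1, 5), -4), Rational(-1, 189)), -103) = Add(Mul(Rational(4, 5), Rational(-1, 189)), -103) = Add(Rational(-4, 945), -103) = Rational(-97339, 945) ≈ -103.00)
Add(Function('z')(72), Mul(-1, O)) = Add(Pow(72, 2), Mul(-1, Rational(-97339, 945))) = Add(5184, Rational(97339, 945)) = Rational(4996219, 945)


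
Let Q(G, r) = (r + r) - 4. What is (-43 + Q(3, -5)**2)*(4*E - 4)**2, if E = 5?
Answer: 39168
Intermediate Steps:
Q(G, r) = -4 + 2*r (Q(G, r) = 2*r - 4 = -4 + 2*r)
(-43 + Q(3, -5)**2)*(4*E - 4)**2 = (-43 + (-4 + 2*(-5))**2)*(4*5 - 4)**2 = (-43 + (-4 - 10)**2)*(20 - 4)**2 = (-43 + (-14)**2)*16**2 = (-43 + 196)*256 = 153*256 = 39168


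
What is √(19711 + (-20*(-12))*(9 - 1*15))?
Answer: 11*√151 ≈ 135.17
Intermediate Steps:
√(19711 + (-20*(-12))*(9 - 1*15)) = √(19711 + 240*(9 - 15)) = √(19711 + 240*(-6)) = √(19711 - 1440) = √18271 = 11*√151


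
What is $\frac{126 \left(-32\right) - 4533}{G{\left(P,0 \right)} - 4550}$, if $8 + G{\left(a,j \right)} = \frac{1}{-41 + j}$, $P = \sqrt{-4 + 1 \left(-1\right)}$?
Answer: $\frac{117055}{62293} \approx 1.8791$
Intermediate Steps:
$P = i \sqrt{5}$ ($P = \sqrt{-4 - 1} = \sqrt{-5} = i \sqrt{5} \approx 2.2361 i$)
$G{\left(a,j \right)} = -8 + \frac{1}{-41 + j}$
$\frac{126 \left(-32\right) - 4533}{G{\left(P,0 \right)} - 4550} = \frac{126 \left(-32\right) - 4533}{\frac{329 - 0}{-41 + 0} - 4550} = \frac{-4032 - 4533}{\frac{329 + 0}{-41} - 4550} = - \frac{8565}{\left(- \frac{1}{41}\right) 329 - 4550} = - \frac{8565}{- \frac{329}{41} - 4550} = - \frac{8565}{- \frac{186879}{41}} = \left(-8565\right) \left(- \frac{41}{186879}\right) = \frac{117055}{62293}$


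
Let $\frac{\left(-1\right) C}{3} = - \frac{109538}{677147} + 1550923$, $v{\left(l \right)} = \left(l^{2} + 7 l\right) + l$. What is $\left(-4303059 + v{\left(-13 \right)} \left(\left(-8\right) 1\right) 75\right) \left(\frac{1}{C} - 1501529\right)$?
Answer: $\frac{760781748860884262225896}{116689194127} \approx 6.5197 \cdot 10^{12}$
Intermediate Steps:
$v{\left(l \right)} = l^{2} + 8 l$
$C = - \frac{3150608241429}{677147}$ ($C = - 3 \left(- \frac{109538}{677147} + 1550923\right) = \left(-3\right) \frac{1050202747143}{677147} = - \frac{3150608241429}{677147} \approx -4.6528 \cdot 10^{6}$)
$\left(-4303059 + v{\left(-13 \right)} \left(\left(-8\right) 1\right) 75\right) \left(\frac{1}{C} - 1501529\right) = \left(-4303059 + - 13 \left(8 - 13\right) \left(\left(-8\right) 1\right) 75\right) \left(\frac{1}{- \frac{3150608241429}{677147}} - 1501529\right) = \left(-4303059 + \left(-13\right) \left(-5\right) \left(-8\right) 75\right) \left(- \frac{677147}{3150608241429} - 1501529\right) = \left(-4303059 + 65 \left(-8\right) 75\right) \left(- \frac{4730729642145322088}{3150608241429}\right) = \left(-4303059 - 39000\right) \left(- \frac{4730729642145322088}{3150608241429}\right) = \left(-4342059\right) \left(- \frac{4730729642145322088}{3150608241429}\right) = \frac{760781748860884262225896}{116689194127}$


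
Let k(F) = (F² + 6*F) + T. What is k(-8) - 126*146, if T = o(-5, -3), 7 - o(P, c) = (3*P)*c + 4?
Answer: -18422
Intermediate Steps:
o(P, c) = 3 - 3*P*c (o(P, c) = 7 - ((3*P)*c + 4) = 7 - (3*P*c + 4) = 7 - (4 + 3*P*c) = 7 + (-4 - 3*P*c) = 3 - 3*P*c)
T = -42 (T = 3 - 3*(-5)*(-3) = 3 - 45 = -42)
k(F) = -42 + F² + 6*F (k(F) = (F² + 6*F) - 42 = -42 + F² + 6*F)
k(-8) - 126*146 = (-42 + (-8)² + 6*(-8)) - 126*146 = (-42 + 64 - 48) - 18396 = -26 - 18396 = -18422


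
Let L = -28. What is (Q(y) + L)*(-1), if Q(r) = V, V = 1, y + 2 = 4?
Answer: 27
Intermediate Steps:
y = 2 (y = -2 + 4 = 2)
Q(r) = 1
(Q(y) + L)*(-1) = (1 - 28)*(-1) = -27*(-1) = 27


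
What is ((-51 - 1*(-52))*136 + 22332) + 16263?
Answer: 38731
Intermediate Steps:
((-51 - 1*(-52))*136 + 22332) + 16263 = ((-51 + 52)*136 + 22332) + 16263 = (1*136 + 22332) + 16263 = (136 + 22332) + 16263 = 22468 + 16263 = 38731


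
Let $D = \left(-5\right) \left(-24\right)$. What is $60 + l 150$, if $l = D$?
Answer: $18060$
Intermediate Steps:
$D = 120$
$l = 120$
$60 + l 150 = 60 + 120 \cdot 150 = 60 + 18000 = 18060$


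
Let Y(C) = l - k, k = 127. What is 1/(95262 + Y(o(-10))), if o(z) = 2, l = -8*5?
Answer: 1/95095 ≈ 1.0516e-5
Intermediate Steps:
l = -40
Y(C) = -167 (Y(C) = -40 - 1*127 = -40 - 127 = -167)
1/(95262 + Y(o(-10))) = 1/(95262 - 167) = 1/95095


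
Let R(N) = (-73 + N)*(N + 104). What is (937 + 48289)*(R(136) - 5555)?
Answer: 470846690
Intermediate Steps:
R(N) = (-73 + N)*(104 + N)
(937 + 48289)*(R(136) - 5555) = (937 + 48289)*((-7592 + 136² + 31*136) - 5555) = 49226*((-7592 + 18496 + 4216) - 5555) = 49226*(15120 - 5555) = 49226*9565 = 470846690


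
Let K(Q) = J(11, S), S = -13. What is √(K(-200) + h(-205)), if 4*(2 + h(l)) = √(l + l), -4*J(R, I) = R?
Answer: √(-19 + I*√410)/2 ≈ 1.0468 + 2.4178*I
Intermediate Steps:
J(R, I) = -R/4
h(l) = -2 + √2*√l/4 (h(l) = -2 + √(l + l)/4 = -2 + √(2*l)/4 = -2 + (√2*√l)/4 = -2 + √2*√l/4)
K(Q) = -11/4 (K(Q) = -¼*11 = -11/4)
√(K(-200) + h(-205)) = √(-11/4 + (-2 + √2*√(-205)/4)) = √(-11/4 + (-2 + √2*(I*√205)/4)) = √(-11/4 + (-2 + I*√410/4)) = √(-19/4 + I*√410/4)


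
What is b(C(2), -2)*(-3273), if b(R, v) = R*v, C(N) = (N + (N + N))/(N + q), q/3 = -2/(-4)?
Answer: 78552/7 ≈ 11222.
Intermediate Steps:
q = 3/2 (q = 3*(-2/(-4)) = 3*(-2*(-1/4)) = 3*(1/2) = 3/2 ≈ 1.5000)
C(N) = 3*N/(3/2 + N) (C(N) = (N + (N + N))/(N + 3/2) = (N + 2*N)/(3/2 + N) = (3*N)/(3/2 + N) = 3*N/(3/2 + N))
b(C(2), -2)*(-3273) = ((6*2/(3 + 2*2))*(-2))*(-3273) = ((6*2/(3 + 4))*(-2))*(-3273) = ((6*2/7)*(-2))*(-3273) = ((6*2*(1/7))*(-2))*(-3273) = ((12/7)*(-2))*(-3273) = -24/7*(-3273) = 78552/7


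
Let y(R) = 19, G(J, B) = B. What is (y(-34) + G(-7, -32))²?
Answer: 169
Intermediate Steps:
(y(-34) + G(-7, -32))² = (19 - 32)² = (-13)² = 169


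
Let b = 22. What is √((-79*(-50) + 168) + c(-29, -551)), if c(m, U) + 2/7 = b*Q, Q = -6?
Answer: 30*√217/7 ≈ 63.133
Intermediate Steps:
c(m, U) = -926/7 (c(m, U) = -2/7 + 22*(-6) = -2/7 - 132 = -926/7)
√((-79*(-50) + 168) + c(-29, -551)) = √((-79*(-50) + 168) - 926/7) = √((3950 + 168) - 926/7) = √(4118 - 926/7) = √(27900/7) = 30*√217/7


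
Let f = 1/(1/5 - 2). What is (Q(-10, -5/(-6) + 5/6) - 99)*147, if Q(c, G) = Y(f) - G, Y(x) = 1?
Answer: -14651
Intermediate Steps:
f = -5/9 (f = 1/(1*(⅕) - 2) = 1/(⅕ - 2) = 1/(-9/5) = -5/9 ≈ -0.55556)
Q(c, G) = 1 - G
(Q(-10, -5/(-6) + 5/6) - 99)*147 = ((1 - (-5/(-6) + 5/6)) - 99)*147 = ((1 - (-5*(-⅙) + 5*(⅙))) - 99)*147 = ((1 - (⅚ + ⅚)) - 99)*147 = ((1 - 1*5/3) - 99)*147 = ((1 - 5/3) - 99)*147 = (-⅔ - 99)*147 = -299/3*147 = -14651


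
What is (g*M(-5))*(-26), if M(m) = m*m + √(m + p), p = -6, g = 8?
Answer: -5200 - 208*I*√11 ≈ -5200.0 - 689.86*I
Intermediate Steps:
M(m) = m² + √(-6 + m) (M(m) = m*m + √(m - 6) = m² + √(-6 + m))
(g*M(-5))*(-26) = (8*((-5)² + √(-6 - 5)))*(-26) = (8*(25 + √(-11)))*(-26) = (8*(25 + I*√11))*(-26) = (200 + 8*I*√11)*(-26) = -5200 - 208*I*√11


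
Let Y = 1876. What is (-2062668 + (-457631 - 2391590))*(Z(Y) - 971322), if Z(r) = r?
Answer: 4761811143494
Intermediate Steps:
(-2062668 + (-457631 - 2391590))*(Z(Y) - 971322) = (-2062668 + (-457631 - 2391590))*(1876 - 971322) = (-2062668 - 2849221)*(-969446) = -4911889*(-969446) = 4761811143494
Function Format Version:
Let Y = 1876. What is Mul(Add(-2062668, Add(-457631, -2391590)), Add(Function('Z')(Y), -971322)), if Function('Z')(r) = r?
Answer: 4761811143494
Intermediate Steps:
Mul(Add(-2062668, Add(-457631, -2391590)), Add(Function('Z')(Y), -971322)) = Mul(Add(-2062668, Add(-457631, -2391590)), Add(1876, -971322)) = Mul(Add(-2062668, -2849221), -969446) = Mul(-4911889, -969446) = 4761811143494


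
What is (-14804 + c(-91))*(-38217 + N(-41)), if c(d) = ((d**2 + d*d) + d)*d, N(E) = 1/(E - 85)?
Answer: 809868462455/14 ≈ 5.7848e+10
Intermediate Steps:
N(E) = 1/(-85 + E)
c(d) = d*(d + 2*d**2) (c(d) = ((d**2 + d**2) + d)*d = (2*d**2 + d)*d = (d + 2*d**2)*d = d*(d + 2*d**2))
(-14804 + c(-91))*(-38217 + N(-41)) = (-14804 + (-91)**2*(1 + 2*(-91)))*(-38217 + 1/(-85 - 41)) = (-14804 + 8281*(1 - 182))*(-38217 + 1/(-126)) = (-14804 + 8281*(-181))*(-38217 - 1/126) = (-14804 - 1498861)*(-4815343/126) = -1513665*(-4815343/126) = 809868462455/14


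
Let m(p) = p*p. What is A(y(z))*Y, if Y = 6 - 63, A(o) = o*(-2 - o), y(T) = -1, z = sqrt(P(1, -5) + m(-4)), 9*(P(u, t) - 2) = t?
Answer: -57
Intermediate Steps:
P(u, t) = 2 + t/9
m(p) = p**2
z = sqrt(157)/3 (z = sqrt((2 + (1/9)*(-5)) + (-4)**2) = sqrt((2 - 5/9) + 16) = sqrt(13/9 + 16) = sqrt(157/9) = sqrt(157)/3 ≈ 4.1767)
Y = -57
A(y(z))*Y = -1*(-1)*(2 - 1)*(-57) = -1*(-1)*1*(-57) = 1*(-57) = -57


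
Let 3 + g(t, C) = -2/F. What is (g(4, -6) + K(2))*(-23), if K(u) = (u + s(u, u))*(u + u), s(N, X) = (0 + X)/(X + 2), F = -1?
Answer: -207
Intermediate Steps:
s(N, X) = X/(2 + X)
g(t, C) = -1 (g(t, C) = -3 - 2/(-1) = -3 - 2*(-1) = -3 + 2 = -1)
K(u) = 2*u*(u + u/(2 + u)) (K(u) = (u + u/(2 + u))*(u + u) = (u + u/(2 + u))*(2*u) = 2*u*(u + u/(2 + u)))
(g(4, -6) + K(2))*(-23) = (-1 + 2*2²*(3 + 2)/(2 + 2))*(-23) = (-1 + 2*4*5/4)*(-23) = (-1 + 2*4*(¼)*5)*(-23) = (-1 + 10)*(-23) = 9*(-23) = -207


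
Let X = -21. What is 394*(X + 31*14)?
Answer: 162722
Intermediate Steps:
394*(X + 31*14) = 394*(-21 + 31*14) = 394*(-21 + 434) = 394*413 = 162722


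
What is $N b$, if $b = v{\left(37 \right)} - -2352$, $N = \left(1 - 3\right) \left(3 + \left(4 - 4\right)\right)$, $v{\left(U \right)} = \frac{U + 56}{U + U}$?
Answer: $- \frac{522423}{37} \approx -14120.0$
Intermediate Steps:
$v{\left(U \right)} = \frac{56 + U}{2 U}$
$N = -6$ ($N = - 2 \left(3 + 0\right) = \left(-2\right) 3 = -6$)
$b = \frac{174141}{74}$ ($b = \frac{56 + 37}{2 \cdot 37} - -2352 = \frac{1}{2} \cdot \frac{1}{37} \cdot 93 + 2352 = \frac{93}{74} + 2352 = \frac{174141}{74} \approx 2353.3$)
$N b = \left(-6\right) \frac{174141}{74} = - \frac{522423}{37}$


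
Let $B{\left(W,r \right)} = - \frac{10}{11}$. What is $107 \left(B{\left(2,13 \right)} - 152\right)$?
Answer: $- \frac{179974}{11} \approx -16361.0$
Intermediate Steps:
$B{\left(W,r \right)} = - \frac{10}{11}$ ($B{\left(W,r \right)} = \left(-10\right) \frac{1}{11} = - \frac{10}{11}$)
$107 \left(B{\left(2,13 \right)} - 152\right) = 107 \left(- \frac{10}{11} - 152\right) = 107 \left(- \frac{1682}{11}\right) = - \frac{179974}{11}$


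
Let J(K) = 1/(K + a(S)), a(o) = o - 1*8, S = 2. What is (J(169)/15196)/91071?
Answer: 1/225578131308 ≈ 4.4331e-12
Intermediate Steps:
a(o) = -8 + o (a(o) = o - 8 = -8 + o)
J(K) = 1/(-6 + K) (J(K) = 1/(K + (-8 + 2)) = 1/(K - 6) = 1/(-6 + K))
(J(169)/15196)/91071 = (1/((-6 + 169)*15196))/91071 = ((1/15196)/163)*(1/91071) = ((1/163)*(1/15196))*(1/91071) = (1/2476948)*(1/91071) = 1/225578131308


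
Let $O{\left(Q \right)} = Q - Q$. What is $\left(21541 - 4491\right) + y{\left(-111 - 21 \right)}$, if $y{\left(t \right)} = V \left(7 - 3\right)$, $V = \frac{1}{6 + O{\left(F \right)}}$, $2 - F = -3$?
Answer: $\frac{51152}{3} \approx 17051.0$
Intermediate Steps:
$F = 5$ ($F = 2 - -3 = 2 + 3 = 5$)
$O{\left(Q \right)} = 0$
$V = \frac{1}{6}$ ($V = \frac{1}{6 + 0} = \frac{1}{6} \approx 0.16667$)
$y{\left(t \right)} = \frac{2}{3}$ ($y{\left(t \right)} = \frac{7 - 3}{6} = \frac{1}{6} \cdot 4 = \frac{2}{3}$)
$\left(21541 - 4491\right) + y{\left(-111 - 21 \right)} = \left(21541 - 4491\right) + \frac{2}{3} = 17050 + \frac{2}{3} = \frac{51152}{3}$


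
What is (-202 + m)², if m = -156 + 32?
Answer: 106276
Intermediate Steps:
m = -124
(-202 + m)² = (-202 - 124)² = (-326)² = 106276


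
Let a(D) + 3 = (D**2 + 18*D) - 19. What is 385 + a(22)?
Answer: 1243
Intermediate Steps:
a(D) = -22 + D**2 + 18*D (a(D) = -3 + ((D**2 + 18*D) - 19) = -3 + (-19 + D**2 + 18*D) = -22 + D**2 + 18*D)
385 + a(22) = 385 + (-22 + 22**2 + 18*22) = 385 + (-22 + 484 + 396) = 385 + 858 = 1243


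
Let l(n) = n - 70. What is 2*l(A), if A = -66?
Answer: -272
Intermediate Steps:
l(n) = -70 + n
2*l(A) = 2*(-70 - 66) = 2*(-136) = -272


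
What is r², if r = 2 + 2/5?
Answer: 144/25 ≈ 5.7600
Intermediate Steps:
r = 12/5 (r = 2 + 2*(⅕) = 2 + ⅖ = 12/5 ≈ 2.4000)
r² = (12/5)² = 144/25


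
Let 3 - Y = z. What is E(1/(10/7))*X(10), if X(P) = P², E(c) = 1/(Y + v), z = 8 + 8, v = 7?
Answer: -50/3 ≈ -16.667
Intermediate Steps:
z = 16
Y = -13 (Y = 3 - 1*16 = 3 - 16 = -13)
E(c) = -⅙ (E(c) = 1/(-13 + 7) = 1/(-6) = -⅙)
E(1/(10/7))*X(10) = -⅙*10² = -⅙*100 = -50/3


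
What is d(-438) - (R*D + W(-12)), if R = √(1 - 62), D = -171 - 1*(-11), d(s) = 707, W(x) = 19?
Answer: 688 + 160*I*√61 ≈ 688.0 + 1249.6*I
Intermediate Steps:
D = -160 (D = -171 + 11 = -160)
R = I*√61 (R = √(-61) = I*√61 ≈ 7.8102*I)
d(-438) - (R*D + W(-12)) = 707 - ((I*√61)*(-160) + 19) = 707 - (-160*I*√61 + 19) = 707 - (19 - 160*I*√61) = 707 + (-19 + 160*I*√61) = 688 + 160*I*√61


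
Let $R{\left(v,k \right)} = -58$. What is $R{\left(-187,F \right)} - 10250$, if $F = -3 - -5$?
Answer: $-10308$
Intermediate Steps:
$F = 2$ ($F = -3 + 5 = 2$)
$R{\left(-187,F \right)} - 10250 = -58 - 10250 = -10308$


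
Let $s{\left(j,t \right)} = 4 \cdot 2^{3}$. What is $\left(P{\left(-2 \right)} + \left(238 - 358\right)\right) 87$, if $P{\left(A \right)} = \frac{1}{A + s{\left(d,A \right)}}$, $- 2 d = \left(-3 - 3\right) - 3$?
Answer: $- \frac{104371}{10} \approx -10437.0$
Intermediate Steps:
$d = \frac{9}{2}$ ($d = - \frac{\left(-3 - 3\right) - 3}{2} = - \frac{-6 - 3}{2} = \left(- \frac{1}{2}\right) \left(-9\right) = \frac{9}{2} \approx 4.5$)
$s{\left(j,t \right)} = 32$ ($s{\left(j,t \right)} = 4 \cdot 8 = 32$)
$P{\left(A \right)} = \frac{1}{32 + A}$ ($P{\left(A \right)} = \frac{1}{A + 32} = \frac{1}{32 + A}$)
$\left(P{\left(-2 \right)} + \left(238 - 358\right)\right) 87 = \left(\frac{1}{32 - 2} + \left(238 - 358\right)\right) 87 = \left(\frac{1}{30} + \left(238 - 358\right)\right) 87 = \left(\frac{1}{30} - 120\right) 87 = \left(- \frac{3599}{30}\right) 87 = - \frac{104371}{10}$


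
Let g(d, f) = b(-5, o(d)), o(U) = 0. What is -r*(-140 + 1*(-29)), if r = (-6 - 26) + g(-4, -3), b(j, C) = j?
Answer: -6253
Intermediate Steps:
g(d, f) = -5
r = -37 (r = (-6 - 26) - 5 = -32 - 5 = -37)
-r*(-140 + 1*(-29)) = -(-37)*(-140 + 1*(-29)) = -(-37)*(-140 - 29) = -(-37)*(-169) = -1*6253 = -6253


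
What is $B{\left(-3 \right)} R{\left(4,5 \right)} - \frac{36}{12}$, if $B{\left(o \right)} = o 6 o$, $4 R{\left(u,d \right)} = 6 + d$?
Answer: $\frac{291}{2} \approx 145.5$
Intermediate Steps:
$R{\left(u,d \right)} = \frac{3}{2} + \frac{d}{4}$ ($R{\left(u,d \right)} = \frac{6 + d}{4} = \frac{3}{2} + \frac{d}{4}$)
$B{\left(o \right)} = 6 o^{2}$ ($B{\left(o \right)} = 6 o o = 6 o^{2}$)
$B{\left(-3 \right)} R{\left(4,5 \right)} - \frac{36}{12} = 6 \left(-3\right)^{2} \left(\frac{3}{2} + \frac{1}{4} \cdot 5\right) - \frac{36}{12} = 6 \cdot 9 \left(\frac{3}{2} + \frac{5}{4}\right) - 3 = 54 \cdot \frac{11}{4} - 3 = \frac{297}{2} - 3 = \frac{291}{2}$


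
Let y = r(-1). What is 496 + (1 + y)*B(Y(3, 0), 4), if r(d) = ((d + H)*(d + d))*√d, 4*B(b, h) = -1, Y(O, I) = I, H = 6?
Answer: 1983/4 + 5*I/2 ≈ 495.75 + 2.5*I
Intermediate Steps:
B(b, h) = -¼ (B(b, h) = (¼)*(-1) = -¼)
r(d) = 2*d^(3/2)*(6 + d) (r(d) = ((d + 6)*(d + d))*√d = ((6 + d)*(2*d))*√d = (2*d*(6 + d))*√d = 2*d^(3/2)*(6 + d))
y = -10*I (y = 2*(-1)^(3/2)*(6 - 1) = 2*(-I)*5 = -10*I ≈ -10.0*I)
496 + (1 + y)*B(Y(3, 0), 4) = 496 + (1 - 10*I)*(-¼) = 496 + (-¼ + 5*I/2) = 1983/4 + 5*I/2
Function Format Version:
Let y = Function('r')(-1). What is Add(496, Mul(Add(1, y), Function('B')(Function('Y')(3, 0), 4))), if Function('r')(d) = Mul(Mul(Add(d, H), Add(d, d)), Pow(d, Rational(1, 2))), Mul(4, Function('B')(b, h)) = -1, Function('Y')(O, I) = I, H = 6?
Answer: Add(Rational(1983, 4), Mul(Rational(5, 2), I)) ≈ Add(495.75, Mul(2.5000, I))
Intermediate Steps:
Function('B')(b, h) = Rational(-1, 4) (Function('B')(b, h) = Mul(Rational(1, 4), -1) = Rational(-1, 4))
Function('r')(d) = Mul(2, Pow(d, Rational(3, 2)), Add(6, d)) (Function('r')(d) = Mul(Mul(Add(d, 6), Add(d, d)), Pow(d, Rational(1, 2))) = Mul(Mul(Add(6, d), Mul(2, d)), Pow(d, Rational(1, 2))) = Mul(Mul(2, d, Add(6, d)), Pow(d, Rational(1, 2))) = Mul(2, Pow(d, Rational(3, 2)), Add(6, d)))
y = Mul(-10, I) (y = Mul(2, Pow(-1, Rational(3, 2)), Add(6, -1)) = Mul(2, Mul(-1, I), 5) = Mul(-10, I) ≈ Mul(-10.000, I))
Add(496, Mul(Add(1, y), Function('B')(Function('Y')(3, 0), 4))) = Add(496, Mul(Add(1, Mul(-10, I)), Rational(-1, 4))) = Add(496, Add(Rational(-1, 4), Mul(Rational(5, 2), I))) = Add(Rational(1983, 4), Mul(Rational(5, 2), I))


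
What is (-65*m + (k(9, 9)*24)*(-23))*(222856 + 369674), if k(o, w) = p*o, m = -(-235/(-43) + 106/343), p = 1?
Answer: -40136463545610/14749 ≈ -2.7213e+9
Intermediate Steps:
m = -85163/14749 (m = -(-235*(-1/43) + 106*(1/343)) = -(235/43 + 106/343) = -1*85163/14749 = -85163/14749 ≈ -5.7742)
k(o, w) = o (k(o, w) = 1*o = o)
(-65*m + (k(9, 9)*24)*(-23))*(222856 + 369674) = (-65*(-85163/14749) + (9*24)*(-23))*(222856 + 369674) = (5535595/14749 + 216*(-23))*592530 = (5535595/14749 - 4968)*592530 = -67737437/14749*592530 = -40136463545610/14749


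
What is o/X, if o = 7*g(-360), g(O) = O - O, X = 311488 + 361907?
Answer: 0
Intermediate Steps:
X = 673395
g(O) = 0
o = 0 (o = 7*0 = 0)
o/X = 0/673395 = 0*(1/673395) = 0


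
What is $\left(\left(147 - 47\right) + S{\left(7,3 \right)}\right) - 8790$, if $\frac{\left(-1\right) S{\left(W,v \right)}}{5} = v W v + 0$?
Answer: $-9005$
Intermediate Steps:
$S{\left(W,v \right)} = - 5 W v^{2}$ ($S{\left(W,v \right)} = - 5 \left(v W v + 0\right) = - 5 \left(W v v + 0\right) = - 5 \left(W v^{2} + 0\right) = - 5 W v^{2}$)
$\left(\left(147 - 47\right) + S{\left(7,3 \right)}\right) - 8790 = \left(\left(147 - 47\right) - 35 \cdot 3^{2}\right) - 8790 = \left(100 - 35 \cdot 9\right) - 8790 = \left(100 - 315\right) - 8790 = -215 - 8790 = -9005$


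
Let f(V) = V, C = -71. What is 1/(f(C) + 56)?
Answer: -1/15 ≈ -0.066667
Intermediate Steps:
1/(f(C) + 56) = 1/(-71 + 56) = 1/(-15) = -1/15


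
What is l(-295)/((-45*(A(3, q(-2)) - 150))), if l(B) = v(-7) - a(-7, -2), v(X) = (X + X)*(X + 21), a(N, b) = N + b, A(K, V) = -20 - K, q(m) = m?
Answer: -187/7785 ≈ -0.024021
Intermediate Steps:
v(X) = 2*X*(21 + X) (v(X) = (2*X)*(21 + X) = 2*X*(21 + X))
l(B) = -187 (l(B) = 2*(-7)*(21 - 7) - (-7 - 2) = 2*(-7)*14 - 1*(-9) = -196 + 9 = -187)
l(-295)/((-45*(A(3, q(-2)) - 150))) = -187*(-1/(45*((-20 - 1*3) - 150))) = -187*(-1/(45*((-20 - 3) - 150))) = -187*(-1/(45*(-23 - 150))) = -187/((-45*(-173))) = -187/7785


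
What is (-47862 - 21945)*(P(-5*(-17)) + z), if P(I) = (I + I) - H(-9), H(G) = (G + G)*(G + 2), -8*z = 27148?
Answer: 467637093/2 ≈ 2.3382e+8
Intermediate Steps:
z = -6787/2 (z = -⅛*27148 = -6787/2 ≈ -3393.5)
H(G) = 2*G*(2 + G) (H(G) = (2*G)*(2 + G) = 2*G*(2 + G))
P(I) = -126 + 2*I (P(I) = (I + I) - 2*(-9)*(2 - 9) = 2*I - 2*(-9)*(-7) = 2*I - 1*126 = 2*I - 126 = -126 + 2*I)
(-47862 - 21945)*(P(-5*(-17)) + z) = (-47862 - 21945)*((-126 + 2*(-5*(-17))) - 6787/2) = -69807*((-126 + 2*85) - 6787/2) = -69807*((-126 + 170) - 6787/2) = -69807*(44 - 6787/2) = -69807*(-6699/2) = 467637093/2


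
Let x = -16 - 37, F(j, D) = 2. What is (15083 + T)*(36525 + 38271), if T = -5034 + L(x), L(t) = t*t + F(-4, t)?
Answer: 961876560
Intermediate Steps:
x = -53
L(t) = 2 + t**2 (L(t) = t*t + 2 = t**2 + 2 = 2 + t**2)
T = -2223 (T = -5034 + (2 + (-53)**2) = -5034 + (2 + 2809) = -5034 + 2811 = -2223)
(15083 + T)*(36525 + 38271) = (15083 - 2223)*(36525 + 38271) = 12860*74796 = 961876560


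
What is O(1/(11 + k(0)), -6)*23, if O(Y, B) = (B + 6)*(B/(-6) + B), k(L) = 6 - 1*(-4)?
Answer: 0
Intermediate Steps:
k(L) = 10 (k(L) = 6 + 4 = 10)
O(Y, B) = 5*B*(6 + B)/6 (O(Y, B) = (6 + B)*(B*(-⅙) + B) = (6 + B)*(-B/6 + B) = (6 + B)*(5*B/6) = 5*B*(6 + B)/6)
O(1/(11 + k(0)), -6)*23 = ((⅚)*(-6)*(6 - 6))*23 = ((⅚)*(-6)*0)*23 = 0*23 = 0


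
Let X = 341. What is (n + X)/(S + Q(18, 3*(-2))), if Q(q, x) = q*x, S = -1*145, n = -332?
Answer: -9/253 ≈ -0.035573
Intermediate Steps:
S = -145
(n + X)/(S + Q(18, 3*(-2))) = (-332 + 341)/(-145 + 18*(3*(-2))) = 9/(-145 + 18*(-6)) = 9/(-145 - 108) = 9/(-253) = 9*(-1/253) = -9/253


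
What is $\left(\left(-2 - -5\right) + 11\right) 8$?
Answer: $112$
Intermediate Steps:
$\left(\left(-2 - -5\right) + 11\right) 8 = \left(\left(-2 + 5\right) + 11\right) 8 = \left(3 + 11\right) 8 = 14 \cdot 8 = 112$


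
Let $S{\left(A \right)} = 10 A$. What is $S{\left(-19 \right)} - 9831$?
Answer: $-10021$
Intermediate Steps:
$S{\left(-19 \right)} - 9831 = 10 \left(-19\right) - 9831 = -190 - 9831 = -10021$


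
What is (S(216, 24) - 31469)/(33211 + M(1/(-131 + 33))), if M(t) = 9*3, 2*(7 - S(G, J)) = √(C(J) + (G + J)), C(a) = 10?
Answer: -15731/16619 - 5*√10/66476 ≈ -0.94681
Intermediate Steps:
S(G, J) = 7 - √(10 + G + J)/2 (S(G, J) = 7 - √(10 + (G + J))/2 = 7 - √(10 + G + J)/2)
M(t) = 27
(S(216, 24) - 31469)/(33211 + M(1/(-131 + 33))) = ((7 - √(10 + 216 + 24)/2) - 31469)/(33211 + 27) = ((7 - 5*√10/2) - 31469)/33238 = ((7 - 5*√10/2) - 31469)*(1/33238) = (-31462 - 5*√10/2)*(1/33238) = -15731/16619 - 5*√10/66476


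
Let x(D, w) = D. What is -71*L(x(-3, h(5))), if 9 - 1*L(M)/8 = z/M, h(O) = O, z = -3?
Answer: -4544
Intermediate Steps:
L(M) = 72 + 24/M (L(M) = 72 - (-24)/M = 72 + 24/M)
-71*L(x(-3, h(5))) = -71*(72 + 24/(-3)) = -71*(72 + 24*(-⅓)) = -71*(72 - 8) = -71*64 = -4544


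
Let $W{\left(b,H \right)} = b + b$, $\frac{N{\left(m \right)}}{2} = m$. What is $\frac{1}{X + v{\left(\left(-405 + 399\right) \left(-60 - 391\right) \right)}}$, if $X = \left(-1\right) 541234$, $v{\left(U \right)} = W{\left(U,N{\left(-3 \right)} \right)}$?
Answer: $- \frac{1}{535822} \approx -1.8663 \cdot 10^{-6}$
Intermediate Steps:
$N{\left(m \right)} = 2 m$
$W{\left(b,H \right)} = 2 b$
$v{\left(U \right)} = 2 U$
$X = -541234$
$\frac{1}{X + v{\left(\left(-405 + 399\right) \left(-60 - 391\right) \right)}} = \frac{1}{-541234 + 2 \left(-405 + 399\right) \left(-60 - 391\right)} = \frac{1}{-541234 + 2 \left(\left(-6\right) \left(-451\right)\right)} = \frac{1}{-541234 + 2 \cdot 2706} = \frac{1}{-541234 + 5412} = \frac{1}{-535822} = - \frac{1}{535822}$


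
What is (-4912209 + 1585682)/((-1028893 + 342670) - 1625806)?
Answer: 3326527/2312029 ≈ 1.4388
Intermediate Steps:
(-4912209 + 1585682)/((-1028893 + 342670) - 1625806) = -3326527/(-686223 - 1625806) = -3326527/(-2312029) = -3326527*(-1/2312029) = 3326527/2312029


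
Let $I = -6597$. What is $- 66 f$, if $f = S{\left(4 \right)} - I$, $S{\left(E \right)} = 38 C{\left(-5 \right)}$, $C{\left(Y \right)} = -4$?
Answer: $-425370$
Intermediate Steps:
$S{\left(E \right)} = -152$ ($S{\left(E \right)} = 38 \left(-4\right) = -152$)
$f = 6445$ ($f = -152 - -6597 = -152 + 6597 = 6445$)
$- 66 f = \left(-66\right) 6445 = -425370$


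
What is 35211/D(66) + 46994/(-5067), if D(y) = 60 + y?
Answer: 19165877/70938 ≈ 270.18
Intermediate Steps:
35211/D(66) + 46994/(-5067) = 35211/(60 + 66) + 46994/(-5067) = 35211/126 + 46994*(-1/5067) = 35211*(1/126) - 46994/5067 = 11737/42 - 46994/5067 = 19165877/70938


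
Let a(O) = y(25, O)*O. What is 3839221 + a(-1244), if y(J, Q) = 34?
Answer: 3796925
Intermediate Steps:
a(O) = 34*O
3839221 + a(-1244) = 3839221 + 34*(-1244) = 3839221 - 42296 = 3796925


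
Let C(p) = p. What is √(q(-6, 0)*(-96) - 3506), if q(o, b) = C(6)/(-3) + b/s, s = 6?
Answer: I*√3314 ≈ 57.567*I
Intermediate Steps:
q(o, b) = -2 + b/6 (q(o, b) = 6/(-3) + b/6 = 6*(-⅓) + b*(⅙) = -2 + b/6)
√(q(-6, 0)*(-96) - 3506) = √((-2 + (⅙)*0)*(-96) - 3506) = √((-2 + 0)*(-96) - 3506) = √(-2*(-96) - 3506) = √(192 - 3506) = √(-3314) = I*√3314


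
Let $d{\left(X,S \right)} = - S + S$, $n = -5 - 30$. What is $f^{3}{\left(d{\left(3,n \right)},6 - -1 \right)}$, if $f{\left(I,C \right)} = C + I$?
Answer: $343$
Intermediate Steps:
$n = -35$ ($n = -5 - 30 = -35$)
$d{\left(X,S \right)} = 0$
$f^{3}{\left(d{\left(3,n \right)},6 - -1 \right)} = \left(\left(6 - -1\right) + 0\right)^{3} = \left(\left(6 + 1\right) + 0\right)^{3} = \left(7 + 0\right)^{3} = 7^{3} = 343$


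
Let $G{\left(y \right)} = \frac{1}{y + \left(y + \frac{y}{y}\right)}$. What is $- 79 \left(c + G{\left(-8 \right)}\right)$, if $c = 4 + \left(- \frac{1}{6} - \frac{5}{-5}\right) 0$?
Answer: $- \frac{4661}{15} \approx -310.73$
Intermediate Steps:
$G{\left(y \right)} = \frac{1}{1 + 2 y}$ ($G{\left(y \right)} = \frac{1}{y + \left(y + 1\right)} = \frac{1}{y + \left(1 + y\right)} = \frac{1}{1 + 2 y}$)
$c = 4$ ($c = 4 + \left(\left(-1\right) \frac{1}{6} - -1\right) 0 = 4 + \left(- \frac{1}{6} + 1\right) 0 = 4 + \frac{5}{6} \cdot 0 = 4 + 0 = 4$)
$- 79 \left(c + G{\left(-8 \right)}\right) = - 79 \left(4 + \frac{1}{1 + 2 \left(-8\right)}\right) = - 79 \left(4 + \frac{1}{1 - 16}\right) = - 79 \left(4 + \frac{1}{-15}\right) = - 79 \left(4 - \frac{1}{15}\right) = \left(-79\right) \frac{59}{15} = - \frac{4661}{15}$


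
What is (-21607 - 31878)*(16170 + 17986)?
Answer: -1826833660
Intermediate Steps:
(-21607 - 31878)*(16170 + 17986) = -53485*34156 = -1826833660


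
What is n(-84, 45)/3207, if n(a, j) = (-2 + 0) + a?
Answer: -86/3207 ≈ -0.026816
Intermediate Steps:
n(a, j) = -2 + a
n(-84, 45)/3207 = (-2 - 84)/3207 = -86*1/3207 = -86/3207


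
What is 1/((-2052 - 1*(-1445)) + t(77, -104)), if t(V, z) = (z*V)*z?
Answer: 1/832225 ≈ 1.2016e-6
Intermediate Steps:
t(V, z) = V*z² (t(V, z) = (V*z)*z = V*z²)
1/((-2052 - 1*(-1445)) + t(77, -104)) = 1/((-2052 - 1*(-1445)) + 77*(-104)²) = 1/((-2052 + 1445) + 77*10816) = 1/(-607 + 832832) = 1/832225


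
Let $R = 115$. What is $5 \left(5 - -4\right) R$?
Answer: $5175$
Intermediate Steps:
$5 \left(5 - -4\right) R = 5 \left(5 - -4\right) 115 = 5 \left(5 + 4\right) 115 = 5 \cdot 9 \cdot 115 = 45 \cdot 115 = 5175$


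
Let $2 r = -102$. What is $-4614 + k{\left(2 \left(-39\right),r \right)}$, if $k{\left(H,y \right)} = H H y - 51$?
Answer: $-314949$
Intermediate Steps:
$r = -51$ ($r = \frac{1}{2} \left(-102\right) = -51$)
$k{\left(H,y \right)} = -51 + y H^{2}$ ($k{\left(H,y \right)} = H^{2} y - 51 = y H^{2} - 51 = -51 + y H^{2}$)
$-4614 + k{\left(2 \left(-39\right),r \right)} = -4614 - \left(51 + 51 \left(2 \left(-39\right)\right)^{2}\right) = -4614 - \left(51 + 51 \left(-78\right)^{2}\right) = -4614 - 310335 = -314949$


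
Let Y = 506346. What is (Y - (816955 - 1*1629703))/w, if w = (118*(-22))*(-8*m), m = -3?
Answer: -219849/10384 ≈ -21.172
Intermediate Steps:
w = -62304 (w = (118*(-22))*(-8*(-3)) = -2596*24 = -62304)
(Y - (816955 - 1*1629703))/w = (506346 - (816955 - 1*1629703))/(-62304) = (506346 - (816955 - 1629703))*(-1/62304) = (506346 - 1*(-812748))*(-1/62304) = (506346 + 812748)*(-1/62304) = 1319094*(-1/62304) = -219849/10384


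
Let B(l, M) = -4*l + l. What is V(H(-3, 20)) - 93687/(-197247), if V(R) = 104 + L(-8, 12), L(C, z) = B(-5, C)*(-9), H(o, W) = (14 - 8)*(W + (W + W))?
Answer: -2006990/65749 ≈ -30.525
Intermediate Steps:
B(l, M) = -3*l
H(o, W) = 18*W (H(o, W) = 6*(W + 2*W) = 6*(3*W) = 18*W)
L(C, z) = -135 (L(C, z) = -3*(-5)*(-9) = 15*(-9) = -135)
V(R) = -31 (V(R) = 104 - 135 = -31)
V(H(-3, 20)) - 93687/(-197247) = -31 - 93687/(-197247) = -31 - 93687*(-1)/197247 = -31 - 1*(-31229/65749) = -31 + 31229/65749 = -2006990/65749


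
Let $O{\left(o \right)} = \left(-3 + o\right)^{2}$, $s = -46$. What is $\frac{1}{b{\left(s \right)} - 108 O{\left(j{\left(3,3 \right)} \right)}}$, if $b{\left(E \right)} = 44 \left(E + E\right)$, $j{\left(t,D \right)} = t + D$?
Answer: $- \frac{1}{5020} \approx -0.0001992$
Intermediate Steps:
$j{\left(t,D \right)} = D + t$
$b{\left(E \right)} = 88 E$ ($b{\left(E \right)} = 44 \cdot 2 E = 88 E$)
$\frac{1}{b{\left(s \right)} - 108 O{\left(j{\left(3,3 \right)} \right)}} = \frac{1}{88 \left(-46\right) - 108 \left(-3 + \left(3 + 3\right)\right)^{2}} = \frac{1}{-4048 - 108 \left(-3 + 6\right)^{2}} = \frac{1}{-4048 - 108 \cdot 3^{2}} = \frac{1}{-4048 - 972} = \frac{1}{-5020} = - \frac{1}{5020}$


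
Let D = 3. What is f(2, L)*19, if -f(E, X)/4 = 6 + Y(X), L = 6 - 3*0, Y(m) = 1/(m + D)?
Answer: -4180/9 ≈ -464.44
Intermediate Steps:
Y(m) = 1/(3 + m) (Y(m) = 1/(m + 3) = 1/(3 + m))
L = 6 (L = 6 + 0 = 6)
f(E, X) = -24 - 4/(3 + X) (f(E, X) = -4*(6 + 1/(3 + X)) = -24 - 4/(3 + X))
f(2, L)*19 = (4*(-19 - 6*6)/(3 + 6))*19 = (4*(-19 - 36)/9)*19 = (4*(⅑)*(-55))*19 = -220/9*19 = -4180/9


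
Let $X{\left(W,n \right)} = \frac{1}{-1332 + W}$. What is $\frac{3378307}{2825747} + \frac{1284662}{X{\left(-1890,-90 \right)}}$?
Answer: $- \frac{11696278188101801}{2825747} \approx -4.1392 \cdot 10^{9}$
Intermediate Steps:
$\frac{3378307}{2825747} + \frac{1284662}{X{\left(-1890,-90 \right)}} = \frac{3378307}{2825747} + \frac{1284662}{\frac{1}{-1332 - 1890}} = 3378307 \cdot \frac{1}{2825747} + \frac{1284662}{\frac{1}{-3222}} = \frac{3378307}{2825747} + \frac{1284662}{- \frac{1}{3222}} = \frac{3378307}{2825747} + 1284662 \left(-3222\right) = \frac{3378307}{2825747} - 4139180964 = - \frac{11696278188101801}{2825747}$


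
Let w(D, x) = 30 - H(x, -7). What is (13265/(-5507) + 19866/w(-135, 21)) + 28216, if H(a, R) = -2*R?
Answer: 1297679007/44056 ≈ 29455.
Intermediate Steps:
w(D, x) = 16 (w(D, x) = 30 - (-2)*(-7) = 30 - 1*14 = 30 - 14 = 16)
(13265/(-5507) + 19866/w(-135, 21)) + 28216 = (13265/(-5507) + 19866/16) + 28216 = (13265*(-1/5507) + 19866*(1/16)) + 28216 = (-13265/5507 + 9933/8) + 28216 = 54594911/44056 + 28216 = 1297679007/44056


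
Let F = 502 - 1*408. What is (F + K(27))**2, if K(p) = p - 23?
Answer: 9604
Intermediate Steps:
F = 94 (F = 502 - 408 = 94)
K(p) = -23 + p
(F + K(27))**2 = (94 + (-23 + 27))**2 = (94 + 4)**2 = 98**2 = 9604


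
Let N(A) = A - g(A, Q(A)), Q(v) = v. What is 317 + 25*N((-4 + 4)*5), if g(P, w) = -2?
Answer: 367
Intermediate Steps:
N(A) = 2 + A (N(A) = A - 1*(-2) = A + 2 = 2 + A)
317 + 25*N((-4 + 4)*5) = 317 + 25*(2 + (-4 + 4)*5) = 317 + 25*(2 + 0*5) = 317 + 25*(2 + 0) = 317 + 25*2 = 317 + 50 = 367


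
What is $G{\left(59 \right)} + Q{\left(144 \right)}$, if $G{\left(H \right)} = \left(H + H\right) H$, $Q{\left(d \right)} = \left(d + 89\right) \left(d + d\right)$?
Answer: $74066$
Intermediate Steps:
$Q{\left(d \right)} = 2 d \left(89 + d\right)$ ($Q{\left(d \right)} = \left(89 + d\right) 2 d = 2 d \left(89 + d\right)$)
$G{\left(H \right)} = 2 H^{2}$ ($G{\left(H \right)} = 2 H H = 2 H^{2}$)
$G{\left(59 \right)} + Q{\left(144 \right)} = 2 \cdot 59^{2} + 2 \cdot 144 \left(89 + 144\right) = 2 \cdot 3481 + 2 \cdot 144 \cdot 233 = 6962 + 67104 = 74066$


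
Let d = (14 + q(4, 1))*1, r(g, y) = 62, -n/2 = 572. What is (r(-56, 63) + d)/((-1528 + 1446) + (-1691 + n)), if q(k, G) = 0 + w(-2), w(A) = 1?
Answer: -77/2917 ≈ -0.026397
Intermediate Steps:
n = -1144 (n = -2*572 = -1144)
q(k, G) = 1 (q(k, G) = 0 + 1 = 1)
d = 15 (d = (14 + 1)*1 = 15*1 = 15)
(r(-56, 63) + d)/((-1528 + 1446) + (-1691 + n)) = (62 + 15)/((-1528 + 1446) + (-1691 - 1144)) = 77/(-82 - 2835) = 77/(-2917) = 77*(-1/2917) = -77/2917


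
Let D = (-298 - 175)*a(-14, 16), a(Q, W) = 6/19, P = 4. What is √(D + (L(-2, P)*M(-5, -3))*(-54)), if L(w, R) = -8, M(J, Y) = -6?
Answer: I*√989634/19 ≈ 52.358*I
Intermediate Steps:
a(Q, W) = 6/19 (a(Q, W) = 6*(1/19) = 6/19)
D = -2838/19 (D = (-298 - 175)*(6/19) = -473*6/19 = -2838/19 ≈ -149.37)
√(D + (L(-2, P)*M(-5, -3))*(-54)) = √(-2838/19 - 8*(-6)*(-54)) = √(-2838/19 + 48*(-54)) = √(-2838/19 - 2592) = √(-52086/19) = I*√989634/19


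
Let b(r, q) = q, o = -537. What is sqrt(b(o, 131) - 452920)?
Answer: I*sqrt(452789) ≈ 672.9*I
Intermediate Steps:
sqrt(b(o, 131) - 452920) = sqrt(131 - 452920) = sqrt(-452789) = I*sqrt(452789)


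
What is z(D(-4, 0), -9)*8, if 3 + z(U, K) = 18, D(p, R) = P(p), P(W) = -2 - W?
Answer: 120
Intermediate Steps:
D(p, R) = -2 - p
z(U, K) = 15 (z(U, K) = -3 + 18 = 15)
z(D(-4, 0), -9)*8 = 15*8 = 120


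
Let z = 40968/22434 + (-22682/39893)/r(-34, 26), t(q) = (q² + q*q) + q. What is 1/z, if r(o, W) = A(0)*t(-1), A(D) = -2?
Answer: 149159927/314793403 ≈ 0.47383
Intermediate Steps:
t(q) = q + 2*q² (t(q) = (q² + q²) + q = 2*q² + q = q + 2*q²)
r(o, W) = -2 (r(o, W) = -(-2)*(1 + 2*(-1)) = -(-2)*(1 - 2) = -(-2)*(-1) = -2*1 = -2)
z = 314793403/149159927 (z = 40968/22434 - 22682/39893/(-2) = 40968*(1/22434) - 22682*1/39893*(-½) = 6828/3739 - 22682/39893*(-½) = 6828/3739 + 11341/39893 = 314793403/149159927 ≈ 2.1104)
1/z = 1/(314793403/149159927) = 149159927/314793403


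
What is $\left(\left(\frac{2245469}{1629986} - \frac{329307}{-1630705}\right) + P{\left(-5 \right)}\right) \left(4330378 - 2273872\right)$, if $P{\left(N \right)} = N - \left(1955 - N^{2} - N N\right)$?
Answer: $- \frac{5215948874597850791109}{1329013160065} \approx -3.9247 \cdot 10^{9}$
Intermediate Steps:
$P{\left(N \right)} = -1955 + N + 2 N^{2}$ ($P{\left(N \right)} = N + \left(\left(N^{2} + N^{2}\right) - 1955\right) = N + \left(2 N^{2} - 1955\right) = N + \left(-1955 + 2 N^{2}\right) = -1955 + N + 2 N^{2}$)
$\left(\left(\frac{2245469}{1629986} - \frac{329307}{-1630705}\right) + P{\left(-5 \right)}\right) \left(4330378 - 2273872\right) = \left(\left(\frac{2245469}{1629986} - \frac{329307}{-1630705}\right) - \left(1960 - 50\right)\right) \left(4330378 - 2273872\right) = \left(\left(2245469 \cdot \frac{1}{1629986} - - \frac{329307}{1630705}\right) - 1910\right) 2056506 = \left(\left(\frac{2245469}{1629986} + \frac{329307}{1630705}\right) - 1910\right) 2056506 = \left(\frac{4198463325347}{2658026320130} - 1910\right) 2056506 = \left(- \frac{5072631808122953}{2658026320130}\right) 2056506 = - \frac{5215948874597850791109}{1329013160065}$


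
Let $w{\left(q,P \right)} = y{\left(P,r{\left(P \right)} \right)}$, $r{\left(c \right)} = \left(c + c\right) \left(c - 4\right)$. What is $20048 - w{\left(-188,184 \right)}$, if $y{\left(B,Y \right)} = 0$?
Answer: $20048$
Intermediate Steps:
$r{\left(c \right)} = 2 c \left(-4 + c\right)$
$w{\left(q,P \right)} = 0$
$20048 - w{\left(-188,184 \right)} = 20048 - 0 = 20048 + 0 = 20048$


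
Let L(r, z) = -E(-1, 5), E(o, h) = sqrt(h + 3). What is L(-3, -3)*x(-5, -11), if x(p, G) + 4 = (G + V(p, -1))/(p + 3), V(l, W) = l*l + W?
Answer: 21*sqrt(2) ≈ 29.698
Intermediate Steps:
V(l, W) = W + l**2 (V(l, W) = l**2 + W = W + l**2)
E(o, h) = sqrt(3 + h)
L(r, z) = -2*sqrt(2) (L(r, z) = -sqrt(3 + 5) = -sqrt(8) = -2*sqrt(2))
x(p, G) = -4 + (-1 + G + p**2)/(3 + p) (x(p, G) = -4 + (G + (-1 + p**2))/(p + 3) = -4 + (-1 + G + p**2)/(3 + p))
L(-3, -3)*x(-5, -11) = (-2*sqrt(2))*((-13 - 11 + (-5)**2 - 4*(-5))/(3 - 5)) = (-2*sqrt(2))*((-13 - 11 + 25 + 20)/(-2)) = (-2*sqrt(2))*(-1/2*21) = -2*sqrt(2)*(-21/2) = 21*sqrt(2)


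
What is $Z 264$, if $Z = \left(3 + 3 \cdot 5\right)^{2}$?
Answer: $85536$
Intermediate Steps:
$Z = 324$ ($Z = \left(3 + 15\right)^{2} = 18^{2} = 324$)
$Z 264 = 324 \cdot 264 = 85536$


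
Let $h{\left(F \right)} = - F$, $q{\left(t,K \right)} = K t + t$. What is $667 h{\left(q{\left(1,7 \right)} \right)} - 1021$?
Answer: $-6357$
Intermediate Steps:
$q{\left(t,K \right)} = t + K t$
$667 h{\left(q{\left(1,7 \right)} \right)} - 1021 = 667 \left(- 1 \left(1 + 7\right)\right) - 1021 = 667 \left(- 1 \cdot 8\right) - 1021 = 667 \left(\left(-1\right) 8\right) - 1021 = 667 \left(-8\right) - 1021 = -5336 - 1021 = -6357$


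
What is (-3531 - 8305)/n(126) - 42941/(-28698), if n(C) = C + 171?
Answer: -9906547/258282 ≈ -38.356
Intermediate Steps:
n(C) = 171 + C
(-3531 - 8305)/n(126) - 42941/(-28698) = (-3531 - 8305)/(171 + 126) - 42941/(-28698) = -11836/297 - 42941*(-1/28698) = -11836*1/297 + 42941/28698 = -1076/27 + 42941/28698 = -9906547/258282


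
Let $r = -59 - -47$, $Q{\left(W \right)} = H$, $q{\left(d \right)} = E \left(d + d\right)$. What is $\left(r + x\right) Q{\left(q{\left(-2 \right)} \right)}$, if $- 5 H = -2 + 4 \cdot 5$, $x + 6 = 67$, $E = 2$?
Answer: $- \frac{882}{5} \approx -176.4$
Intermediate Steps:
$x = 61$ ($x = -6 + 67 = 61$)
$q{\left(d \right)} = 4 d$ ($q{\left(d \right)} = 2 \left(d + d\right) = 2 \cdot 2 d = 4 d$)
$H = - \frac{18}{5}$ ($H = - \frac{-2 + 4 \cdot 5}{5} = - \frac{-2 + 20}{5} = \left(- \frac{1}{5}\right) 18 = - \frac{18}{5} \approx -3.6$)
$Q{\left(W \right)} = - \frac{18}{5}$
$r = -12$ ($r = -59 + 47 = -12$)
$\left(r + x\right) Q{\left(q{\left(-2 \right)} \right)} = \left(-12 + 61\right) \left(- \frac{18}{5}\right) = 49 \left(- \frac{18}{5}\right) = - \frac{882}{5}$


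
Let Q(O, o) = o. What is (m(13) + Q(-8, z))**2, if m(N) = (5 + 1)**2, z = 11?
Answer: 2209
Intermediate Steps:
m(N) = 36 (m(N) = 6**2 = 36)
(m(13) + Q(-8, z))**2 = (36 + 11)**2 = 47**2 = 2209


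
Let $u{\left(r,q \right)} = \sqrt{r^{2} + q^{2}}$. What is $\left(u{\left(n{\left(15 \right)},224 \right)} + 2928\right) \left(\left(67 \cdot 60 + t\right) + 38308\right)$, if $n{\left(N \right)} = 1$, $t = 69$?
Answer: $124138416 + 42397 \sqrt{50177} \approx 1.3364 \cdot 10^{8}$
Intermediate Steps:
$u{\left(r,q \right)} = \sqrt{q^{2} + r^{2}}$
$\left(u{\left(n{\left(15 \right)},224 \right)} + 2928\right) \left(\left(67 \cdot 60 + t\right) + 38308\right) = \left(\sqrt{224^{2} + 1^{2}} + 2928\right) \left(\left(67 \cdot 60 + 69\right) + 38308\right) = \left(\sqrt{50176 + 1} + 2928\right) \left(\left(4020 + 69\right) + 38308\right) = \left(\sqrt{50177} + 2928\right) \left(4089 + 38308\right) = \left(2928 + \sqrt{50177}\right) 42397 = 124138416 + 42397 \sqrt{50177}$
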